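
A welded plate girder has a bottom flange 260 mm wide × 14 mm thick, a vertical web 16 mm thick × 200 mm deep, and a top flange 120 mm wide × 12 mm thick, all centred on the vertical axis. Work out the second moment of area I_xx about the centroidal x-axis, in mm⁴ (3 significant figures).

I_xx ≈ 6.18 × 10⁷ mm⁴

Break the section into simple shapes (no overlaps), measuring from the bottom-left corner of the bounding box.
Bottom plate: 260 × 14, A = 3 640 mm², y = 7 mm, Ī = 59 453 mm⁴.
Web plate: 16 × 200, A = 3 200 mm², y = 114 mm, Ī = 10 666 667 mm⁴.
Top plate: 120 × 12, A = 1 440 mm², y = 220 mm, Ī = 17 280 mm⁴.
Centroid: ȳ = ΣA·y / ΣA = 85.396 mm.
Transfer each piece to the centroidal x-axis using Ī + A·d² with d = y − 85.396:
  bottom plate: d = -78.396 mm → contributes +22 430 726 mm⁴
  web plate: d = 28.604 mm → contributes +13 284 846 mm⁴
  top plate: d = 134.6 mm → contributes +26 107 489 mm⁴
Total I = 61 823 061 mm⁴.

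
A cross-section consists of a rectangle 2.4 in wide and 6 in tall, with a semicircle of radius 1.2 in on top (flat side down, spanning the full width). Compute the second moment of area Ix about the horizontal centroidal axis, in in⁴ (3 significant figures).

Ix ≈ 67.5 in⁴

Decompose the section into non-overlapping parts with the origin at the bottom-left of its bounding rectangle.
Rectangular body: 2.4 × 6, A = 14.4 in², y = 3 in, Ī = 43.2 in⁴.
Semicircular cap: semicircle r = 1.2, A = 2.2619 in², y = 6.5093 in, Ī = 0.22759 in⁴.
Centroid: ȳ = ΣA·y / ΣA = 3.4764 in.
Transfer each piece to the horizontal centroidal axis using Ī + A·d² with d = y − 3.4764:
  rectangular body: d = -0.47641 in → contributes +46.468 in⁴
  semicircular cap: d = 3.0329 in → contributes +21.034 in⁴
Total I = 67.502 in⁴.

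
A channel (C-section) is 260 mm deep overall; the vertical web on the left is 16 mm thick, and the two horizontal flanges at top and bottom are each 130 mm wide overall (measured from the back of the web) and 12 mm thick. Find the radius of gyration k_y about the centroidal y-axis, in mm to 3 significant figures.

Treat the section as a set of non-overlapping primitives; coordinates are from the bounding-box lower-left.
Web: 16 × 260, A = 4 160 mm², x = 8 mm, Ī = 88 747 mm⁴.
Top flange (beyond web): 114 × 12, A = 1 368 mm², x = 73 mm, Ī = 1 481 544 mm⁴.
Bottom flange (beyond web): 114 × 12, A = 1 368 mm², x = 73 mm, Ī = 1 481 544 mm⁴.
Centroid: x̄ = ΣA·x / ΣA = 33.789 mm.
Transfer each piece to the centroidal y-axis using Ī + A·d² with d = x − 33.789:
  web: d = -25.789 mm → contributes +2 855 419 mm⁴
  top flange (beyond web): d = 39.211 mm → contributes +3 584 862 mm⁴
  bottom flange (beyond web): d = 39.211 mm → contributes +3 584 862 mm⁴
Total I = 10 025 143 mm⁴.
Radius of gyration: k = √(I/A) = √(10 025 143 / 6 896) = 38.128 mm.

k_y ≈ 38.1 mm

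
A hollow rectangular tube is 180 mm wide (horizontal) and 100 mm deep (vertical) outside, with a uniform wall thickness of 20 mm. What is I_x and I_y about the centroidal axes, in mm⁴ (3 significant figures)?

I_x ≈ 1.25 × 10⁷ mm⁴, I_y ≈ 3.49 × 10⁷ mm⁴

Split into non-overlapping primitives; take the origin at the lower-left of the bounding box.
Outer rectangle: 180 × 100, A = 18 000 mm², y = 50 mm, Ī = 15 000 000 mm⁴.
Inner void (subtracted): 140 × 60, A = 8 400 mm², y = 50 mm, Ī = 2 520 000 mm⁴.
By symmetry the centroid is at mid-height, ȳ = 50 mm.
All pieces are centred on the centroidal x-axis, so I = ΣĪ (holes subtracted) = 12 480 000 mm⁴.
Repeating about the centroidal y-axis gives I_y = 34 880 000 mm⁴.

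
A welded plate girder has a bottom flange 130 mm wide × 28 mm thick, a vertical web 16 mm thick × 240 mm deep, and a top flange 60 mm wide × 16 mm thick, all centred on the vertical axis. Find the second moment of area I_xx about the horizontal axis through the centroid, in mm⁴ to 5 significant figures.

I_xx ≈ 8.4004 × 10⁷ mm⁴

Treat the section as a set of non-overlapping primitives; coordinates are from the bounding-box lower-left.
Bottom plate: 130 × 28, A = 3 640 mm², y = 14 mm, Ī = 237813.3 mm⁴.
Web plate: 16 × 240, A = 3 840 mm², y = 148 mm, Ī = 18 432 000 mm⁴.
Top plate: 60 × 16, A = 960 mm², y = 276 mm, Ī = 20 480 mm⁴.
Centroid: ȳ = ΣA·y / ΣA = 104.7678 mm.
Transfer each piece to the horizontal axis through the centroid using Ī + A·d² with d = y − 104.7678:
  bottom plate: d = -90.76777 mm → contributes +30 227 004 mm⁴
  web plate: d = 43.23223 mm → contributes +25 609 058 mm⁴
  top plate: d = 171.2322 mm → contributes +28 168 137 mm⁴
Total I = 84 004 198 mm⁴.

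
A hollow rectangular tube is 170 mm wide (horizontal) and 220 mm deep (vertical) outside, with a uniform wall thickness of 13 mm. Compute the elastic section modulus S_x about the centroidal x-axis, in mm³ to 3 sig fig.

Treat the section as a set of non-overlapping primitives; coordinates are from the bounding-box lower-left.
Outer rectangle: 170 × 220, A = 37 400 mm², y = 110 mm, Ī = 150 846 667 mm⁴.
Inner void (subtracted): 144 × 194, A = 27 936 mm², y = 110 mm, Ī = 87 616 608 mm⁴.
By symmetry the centroid is at mid-height, ȳ = 110 mm.
All pieces are centred on the centroidal x-axis, so I = ΣĪ (holes subtracted) = 63 230 059 mm⁴.
Extreme fibre distance c = 110 mm; S = I/c = 574 819 mm³.

S_x ≈ 5.75 × 10⁵ mm³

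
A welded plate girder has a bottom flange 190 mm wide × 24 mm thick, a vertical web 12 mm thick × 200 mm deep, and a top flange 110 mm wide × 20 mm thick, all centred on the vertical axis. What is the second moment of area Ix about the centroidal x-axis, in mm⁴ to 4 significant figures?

Treat the section as a set of non-overlapping primitives; coordinates are from the bounding-box lower-left.
Bottom plate: 190 × 24, A = 4 560 mm², y = 12 mm, Ī = 218 880 mm⁴.
Web plate: 12 × 200, A = 2 400 mm², y = 124 mm, Ī = 8 000 000 mm⁴.
Top plate: 110 × 20, A = 2 200 mm², y = 234 mm, Ī = 73333.3 mm⁴.
Centroid: ȳ = ΣA·y / ΣA = 94.6638 mm.
Transfer each piece to the centroidal x-axis using Ī + A·d² with d = y − 94.6638:
  bottom plate: d = -82.6638 mm → contributes +31 378 712 mm⁴
  web plate: d = 29.3362 mm → contributes +10 065 477 mm⁴
  top plate: d = 139.336 mm → contributes +42 785 429 mm⁴
Total I = 84 229 618 mm⁴.

Ix ≈ 8.423 × 10⁷ mm⁴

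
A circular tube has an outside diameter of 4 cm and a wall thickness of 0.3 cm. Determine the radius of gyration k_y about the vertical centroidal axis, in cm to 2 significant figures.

k_y ≈ 1.3 cm

Treat the section as a set of non-overlapping primitives; coordinates are from the bounding-box lower-left.
Outer circle: ⌀4, A = 12.57 cm², x = 2 cm, Ī = 12.57 cm⁴.
Bore (subtracted): ⌀3.4, A = 9.079 cm², x = 2 cm, Ī = 6.56 cm⁴.
By symmetry the centroid is at mid-width, x̄ = 2 cm.
All pieces are centred on the vertical centroidal axis, so I = ΣĪ (holes subtracted) = 6.007 cm⁴.
Radius of gyration: k = √(I/A) = √(6.007 / 3.487) = 1.312 cm.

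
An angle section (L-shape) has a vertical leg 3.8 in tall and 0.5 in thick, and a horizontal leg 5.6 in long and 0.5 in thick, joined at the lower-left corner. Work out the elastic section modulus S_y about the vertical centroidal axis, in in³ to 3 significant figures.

S_y ≈ 3.77 in³

Decompose the section into non-overlapping parts with the origin at the bottom-left of its bounding rectangle.
Vertical leg: 0.5 × 3.8, A = 1.9 in², x = 0.25 in, Ī = 0.039583 in⁴.
Horizontal leg (remainder): 5.1 × 0.5, A = 2.55 in², x = 3.05 in, Ī = 5.5271 in⁴.
Centroid: x̄ = ΣA·x / ΣA = 1.8545 in.
Transfer each piece to the vertical centroidal axis using Ī + A·d² with d = x − 1.8545:
  vertical leg: d = -1.6045 in → contributes +4.9309 in⁴
  horizontal leg (remainder): d = 1.1955 in → contributes +9.1717 in⁴
Total I = 14.103 in⁴.
Extreme fibre distance c = 3.7455 in; S = I/c = 3.7652 in³.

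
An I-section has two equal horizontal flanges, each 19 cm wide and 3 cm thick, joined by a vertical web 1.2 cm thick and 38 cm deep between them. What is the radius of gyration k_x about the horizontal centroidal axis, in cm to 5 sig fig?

k_x ≈ 18.306 cm

Treat the section as a set of non-overlapping primitives; coordinates are from the bounding-box lower-left.
Bottom flange: 19 × 3, A = 57 cm², y = 1.5 cm, Ī = 42.75 cm⁴.
Web: 1.2 × 38, A = 45.6 cm², y = 22 cm, Ī = 5487.2 cm⁴.
Top flange: 19 × 3, A = 57 cm², y = 42.5 cm, Ī = 42.75 cm⁴.
By symmetry the centroid is at mid-height, ȳ = 22 cm.
Transfer each piece to the horizontal centroidal axis using Ī + A·d² with d = y − 22:
  bottom flange: d = -20.5 cm → contributes +23 997 cm⁴
  web: d = 0 cm → contributes +5487.2 cm⁴
  top flange: d = 20.5 cm → contributes +23 997 cm⁴
Total I = 53481.2 cm⁴.
Radius of gyration: k = √(I/A) = √(53481.2 / 159.6) = 18.30561 cm.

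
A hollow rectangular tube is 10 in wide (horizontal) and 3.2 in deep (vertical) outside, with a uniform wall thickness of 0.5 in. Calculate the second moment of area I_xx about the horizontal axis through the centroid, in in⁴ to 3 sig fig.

I_xx ≈ 19.3 in⁴

Break the section into simple shapes (no overlaps), measuring from the bottom-left corner of the bounding box.
Outer rectangle: 10 × 3.2, A = 32 in², y = 1.6 in, Ī = 27.307 in⁴.
Inner void (subtracted): 9 × 2.2, A = 19.8 in², y = 1.6 in, Ī = 7.986 in⁴.
By symmetry the centroid is at mid-height, ȳ = 1.6 in.
All pieces are centred on the horizontal axis through the centroid, so I = ΣĪ (holes subtracted) = 19.321 in⁴.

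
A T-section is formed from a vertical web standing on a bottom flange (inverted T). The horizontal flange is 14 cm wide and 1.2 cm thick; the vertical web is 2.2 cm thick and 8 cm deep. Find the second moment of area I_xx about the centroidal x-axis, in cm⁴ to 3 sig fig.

Treat the section as a set of non-overlapping primitives; coordinates are from the bounding-box lower-left.
Flange: 14 × 1.2, A = 16.8 cm², y = 0.6 cm, Ī = 2.016 cm⁴.
Web: 2.2 × 8, A = 17.6 cm², y = 5.2 cm, Ī = 93.867 cm⁴.
Centroid: ȳ = ΣA·y / ΣA = 2.9535 cm.
Transfer each piece to the centroidal x-axis using Ī + A·d² with d = y − 2.9535:
  flange: d = -2.3535 cm → contributes +95.07 cm⁴
  web: d = 2.2465 cm → contributes +182.69 cm⁴
Total I = 277.76 cm⁴.

I_xx ≈ 278 cm⁴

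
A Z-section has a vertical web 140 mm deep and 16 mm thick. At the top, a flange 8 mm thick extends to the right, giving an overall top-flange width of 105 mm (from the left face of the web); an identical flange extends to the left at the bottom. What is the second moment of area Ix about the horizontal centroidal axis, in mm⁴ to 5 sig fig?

Break the section into simple shapes (no overlaps), measuring from the bottom-left corner of the bounding box.
Web: 16 × 140, A = 2 240 mm², y = 70 mm, Ī = 3 658 667 mm⁴.
Top flange (beyond web): 89 × 8, A = 712 mm², y = 136 mm, Ī = 3797.333 mm⁴.
Bottom flange (beyond web): 89 × 8, A = 712 mm², y = 4 mm, Ī = 3797.333 mm⁴.
Centroid: ȳ = ΣA·y / ΣA = 70 mm.
Transfer each piece to the horizontal centroidal axis using Ī + A·d² with d = y − 70:
  web: d = 0 mm → contributes +3 658 667 mm⁴
  top flange (beyond web): d = 66 mm → contributes +3 105 269 mm⁴
  bottom flange (beyond web): d = -66 mm → contributes +3 105 269 mm⁴
Total I = 9 869 205 mm⁴.

Ix ≈ 9.8692 × 10⁶ mm⁴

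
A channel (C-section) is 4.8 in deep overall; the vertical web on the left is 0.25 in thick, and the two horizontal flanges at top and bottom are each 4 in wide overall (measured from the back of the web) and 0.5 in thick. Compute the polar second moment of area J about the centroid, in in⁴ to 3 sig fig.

Decompose the section into non-overlapping parts with the origin at the bottom-left of its bounding rectangle.
Web: 0.25 × 4.8, A = 1.2 in², y = 2.4 in, Ī = 2.304 in⁴.
Top flange (beyond web): 3.75 × 0.5, A = 1.875 in², y = 4.55 in, Ī = 0.039063 in⁴.
Bottom flange (beyond web): 3.75 × 0.5, A = 1.875 in², y = 0.25 in, Ī = 0.039063 in⁴.
By symmetry the centroid is at mid-height, ȳ = 2.4 in.
Transfer each piece to the centroidal x-axis using Ī + A·d² with d = y − 2.4:
  web: d = 0 in → contributes +2.304 in⁴
  top flange (beyond web): d = 2.15 in → contributes +8.7063 in⁴
  bottom flange (beyond web): d = -2.15 in → contributes +8.7063 in⁴
Total I = 19.717 in⁴.
For the y-axis: x̄ = 1.6402 in.
Repeating about the centroidal y-axis gives I_y = 8.0371 in⁴.
Polar second moment: J = I_x + I_y = 27.754 in⁴.

J ≈ 27.8 in⁴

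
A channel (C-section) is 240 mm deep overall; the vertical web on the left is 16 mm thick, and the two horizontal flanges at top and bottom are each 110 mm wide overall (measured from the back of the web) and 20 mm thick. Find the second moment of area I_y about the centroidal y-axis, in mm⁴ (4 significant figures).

I_y ≈ 8.597 × 10⁶ mm⁴

Split into non-overlapping primitives; take the origin at the lower-left of the bounding box.
Web: 16 × 240, A = 3 840 mm², x = 8 mm, Ī = 81 920 mm⁴.
Top flange (beyond web): 94 × 20, A = 1 880 mm², x = 63 mm, Ī = 1 384 307 mm⁴.
Bottom flange (beyond web): 94 × 20, A = 1 880 mm², x = 63 mm, Ī = 1 384 307 mm⁴.
Centroid: x̄ = ΣA·x / ΣA = 35.2105 mm.
Transfer each piece to the centroidal y-axis using Ī + A·d² with d = x − 35.2105:
  web: d = -27.2105 mm → contributes +2 925 105 mm⁴
  top flange (beyond web): d = 27.7895 mm → contributes +2 836 146 mm⁴
  bottom flange (beyond web): d = 27.7895 mm → contributes +2 836 146 mm⁴
Total I = 8 597 396 mm⁴.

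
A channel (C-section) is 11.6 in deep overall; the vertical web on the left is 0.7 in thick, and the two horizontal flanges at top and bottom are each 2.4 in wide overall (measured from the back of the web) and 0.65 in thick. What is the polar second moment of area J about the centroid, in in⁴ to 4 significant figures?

Decompose the section into non-overlapping parts with the origin at the bottom-left of its bounding rectangle.
Web: 0.7 × 11.6, A = 8.12 in², y = 5.8 in, Ī = 91.0523 in⁴.
Top flange (beyond web): 1.7 × 0.65, A = 1.105 in², y = 11.275 in, Ī = 0.0389052 in⁴.
Bottom flange (beyond web): 1.7 × 0.65, A = 1.105 in², y = 0.325 in, Ī = 0.0389052 in⁴.
By symmetry the centroid is at mid-height, ȳ = 5.8 in.
Transfer each piece to the centroidal x-axis using Ī + A·d² with d = y − 5.8:
  web: d = 0 in → contributes +91.0523 in⁴
  top flange (beyond web): d = 5.475 in → contributes +33.162 in⁴
  bottom flange (beyond web): d = -5.475 in → contributes +33.162 in⁴
Total I = 157.376 in⁴.
For the y-axis: x̄ = 0.606728 in.
Repeating about the centroidal y-axis gives I_y = 3.36537 in⁴.
Polar second moment: J = I_x + I_y = 160.742 in⁴.

J ≈ 160.7 in⁴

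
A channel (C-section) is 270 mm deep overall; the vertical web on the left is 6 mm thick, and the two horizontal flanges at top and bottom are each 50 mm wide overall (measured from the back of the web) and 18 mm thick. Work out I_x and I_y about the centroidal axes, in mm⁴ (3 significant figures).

I_x ≈ 3.50 × 10⁷ mm⁴, I_y ≈ 7.61 × 10⁵ mm⁴

Treat the section as a set of non-overlapping primitives; coordinates are from the bounding-box lower-left.
Web: 6 × 270, A = 1 620 mm², y = 135 mm, Ī = 9 841 500 mm⁴.
Top flange (beyond web): 44 × 18, A = 792 mm², y = 261 mm, Ī = 21 384 mm⁴.
Bottom flange (beyond web): 44 × 18, A = 792 mm², y = 9 mm, Ī = 21 384 mm⁴.
By symmetry the centroid is at mid-height, ȳ = 135 mm.
Transfer each piece to the centroidal x-axis using Ī + A·d² with d = y − 135:
  web: d = 0 mm → contributes +9 841 500 mm⁴
  top flange (beyond web): d = 126 mm → contributes +12 595 176 mm⁴
  bottom flange (beyond web): d = -126 mm → contributes +12 595 176 mm⁴
Total I = 35 031 852 mm⁴.
For the y-axis: x̄ = 15.36 mm.
Repeating about the centroidal y-axis gives I_y = 760 974 mm⁴.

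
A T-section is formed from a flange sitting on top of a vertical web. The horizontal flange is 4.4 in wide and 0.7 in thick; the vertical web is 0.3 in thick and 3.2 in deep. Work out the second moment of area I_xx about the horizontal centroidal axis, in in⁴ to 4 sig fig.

Split into non-overlapping primitives; take the origin at the lower-left of the bounding box.
Flange: 4.4 × 0.7, A = 3.08 in², y = 3.55 in, Ī = 0.125767 in⁴.
Web: 0.3 × 3.2, A = 0.96 in², y = 1.6 in, Ī = 0.8192 in⁴.
Centroid: ȳ = ΣA·y / ΣA = 3.08663 in.
Transfer each piece to the horizontal centroidal axis using Ī + A·d² with d = y − 3.08663:
  flange: d = 0.463366 in → contributes +0.787068 in⁴
  web: d = -1.48663 in → contributes +2.94088 in⁴
Total I = 3.72794 in⁴.

I_xx ≈ 3.728 in⁴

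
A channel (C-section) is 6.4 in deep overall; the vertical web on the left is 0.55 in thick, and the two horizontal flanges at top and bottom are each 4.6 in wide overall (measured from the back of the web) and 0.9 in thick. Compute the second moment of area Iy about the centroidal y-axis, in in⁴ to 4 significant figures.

Iy ≈ 22.61 in⁴

Split into non-overlapping primitives; take the origin at the lower-left of the bounding box.
Web: 0.55 × 6.4, A = 3.52 in², x = 0.275 in, Ī = 0.0887333 in⁴.
Top flange (beyond web): 4.05 × 0.9, A = 3.645 in², x = 2.575 in, Ī = 4.98226 in⁴.
Bottom flange (beyond web): 4.05 × 0.9, A = 3.645 in², x = 2.575 in, Ī = 4.98226 in⁴.
Centroid: x̄ = ΣA·x / ΣA = 1.82606 in.
Transfer each piece to the centroidal y-axis using Ī + A·d² with d = x − 1.82606:
  web: d = -1.55106 in → contributes +8.55715 in⁴
  top flange (beyond web): d = 0.748936 in → contributes +7.02676 in⁴
  bottom flange (beyond web): d = 0.748936 in → contributes +7.02676 in⁴
Total I = 22.6107 in⁴.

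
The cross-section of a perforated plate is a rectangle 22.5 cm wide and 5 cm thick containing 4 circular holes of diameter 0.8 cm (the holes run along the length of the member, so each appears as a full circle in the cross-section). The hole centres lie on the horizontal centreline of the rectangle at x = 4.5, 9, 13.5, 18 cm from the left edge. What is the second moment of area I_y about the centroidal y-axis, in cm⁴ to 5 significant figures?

Decompose the section into non-overlapping parts with the origin at the bottom-left of its bounding rectangle.
Plate: 22.5 × 5, A = 112.5 cm², x = 11.25 cm, Ī = 4746.094 cm⁴.
Hole 1 (subtracted): ⌀0.8, A = 0.5026548 cm², x = 4.5 cm, Ī = 0.02010619 cm⁴.
Hole 2 (subtracted): ⌀0.8, A = 0.5026548 cm², x = 9 cm, Ī = 0.02010619 cm⁴.
Hole 3 (subtracted): ⌀0.8, A = 0.5026548 cm², x = 13.5 cm, Ī = 0.02010619 cm⁴.
Hole 4 (subtracted): ⌀0.8, A = 0.5026548 cm², x = 18 cm, Ī = 0.02010619 cm⁴.
By symmetry the centroid is at mid-width, x̄ = 11.25 cm.
Transfer each piece to the centroidal y-axis using Ī + A·d² with d = x − 11.25:
  plate: d = 0 cm → contributes +4746.094 cm⁴
  hole 1: d = -6.75 cm → contributes −22.92232 cm⁴
  hole 2: d = -2.25 cm → contributes −2.564796 cm⁴
  hole 3: d = 2.25 cm → contributes −2.564796 cm⁴
  hole 4: d = 6.75 cm → contributes −22.92232 cm⁴
Total I = 4695.12 cm⁴.

I_y ≈ 4695.1 cm⁴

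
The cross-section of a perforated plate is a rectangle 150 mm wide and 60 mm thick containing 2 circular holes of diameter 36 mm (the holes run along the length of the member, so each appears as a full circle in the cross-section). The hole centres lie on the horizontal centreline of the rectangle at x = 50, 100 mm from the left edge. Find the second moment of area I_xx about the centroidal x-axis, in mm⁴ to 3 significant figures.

Treat the section as a set of non-overlapping primitives; coordinates are from the bounding-box lower-left.
Plate: 150 × 60, A = 9 000 mm², y = 30 mm, Ī = 2 700 000 mm⁴.
Hole 1 (subtracted): ⌀36, A = 1017.9 mm², y = 30 mm, Ī = 82 448 mm⁴.
Hole 2 (subtracted): ⌀36, A = 1017.9 mm², y = 30 mm, Ī = 82 448 mm⁴.
By symmetry the centroid is at mid-height, ȳ = 30 mm.
All pieces are centred on the centroidal x-axis, so I = ΣĪ (holes subtracted) = 2 535 104 mm⁴.

I_xx ≈ 2.54 × 10⁶ mm⁴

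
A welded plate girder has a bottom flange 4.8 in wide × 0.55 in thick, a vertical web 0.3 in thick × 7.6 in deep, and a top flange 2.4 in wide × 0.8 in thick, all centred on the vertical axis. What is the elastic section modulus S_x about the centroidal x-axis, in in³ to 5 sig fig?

S_x ≈ 17.580 in³

Treat the section as a set of non-overlapping primitives; coordinates are from the bounding-box lower-left.
Bottom plate: 4.8 × 0.55, A = 2.64 in², y = 0.275 in, Ī = 0.06655 in⁴.
Web plate: 0.3 × 7.6, A = 2.28 in², y = 4.35 in, Ī = 10.9744 in⁴.
Top plate: 2.4 × 0.8, A = 1.92 in², y = 8.55 in, Ī = 0.1024 in⁴.
Centroid: ȳ = ΣA·y / ΣA = 3.95614 in.
Transfer each piece to the centroidal x-axis using Ī + A·d² with d = y − 3.95614:
  bottom plate: d = -3.68114 in → contributes +35.84065 in⁴
  web plate: d = 0.3938596 in → contributes +11.32809 in⁴
  top plate: d = 4.59386 in → contributes +40.62121 in⁴
Total I = 87.78994 in⁴.
Extreme fibre distance c = 4.99386 in; S = I/c = 17.57958 in³.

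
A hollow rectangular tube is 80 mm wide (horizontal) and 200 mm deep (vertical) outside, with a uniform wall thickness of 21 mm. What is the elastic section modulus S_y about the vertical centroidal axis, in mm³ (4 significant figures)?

Split into non-overlapping primitives; take the origin at the lower-left of the bounding box.
Outer rectangle: 80 × 200, A = 16 000 mm², x = 40 mm, Ī = 8 533 333 mm⁴.
Inner void (subtracted): 38 × 158, A = 6 004 mm², x = 40 mm, Ī = 722 481 mm⁴.
By symmetry the centroid is at mid-width, x̄ = 40 mm.
All pieces are centred on the vertical centroidal axis, so I = ΣĪ (holes subtracted) = 7 810 852 mm⁴.
Extreme fibre distance c = 40 mm; S = I/c = 195 271 mm³.

S_y ≈ 1.953 × 10⁵ mm³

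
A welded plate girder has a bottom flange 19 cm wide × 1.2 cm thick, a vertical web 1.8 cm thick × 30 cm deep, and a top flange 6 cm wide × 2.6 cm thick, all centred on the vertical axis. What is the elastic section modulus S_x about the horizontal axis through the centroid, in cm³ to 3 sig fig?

Treat the section as a set of non-overlapping primitives; coordinates are from the bounding-box lower-left.
Bottom plate: 19 × 1.2, A = 22.8 cm², y = 0.6 cm, Ī = 2.736 cm⁴.
Web plate: 1.8 × 30, A = 54 cm², y = 16.2 cm, Ī = 4 050 cm⁴.
Top plate: 6 × 2.6, A = 15.6 cm², y = 32.5 cm, Ī = 8.788 cm⁴.
Centroid: ȳ = ΣA·y / ΣA = 15.103 cm.
Transfer each piece to the horizontal axis through the centroid using Ī + A·d² with d = y − 15.103:
  bottom plate: d = -14.503 cm → contributes +4798.2 cm⁴
  web plate: d = 1.0974 cm → contributes +4 115 cm⁴
  top plate: d = 17.397 cm → contributes +4730.4 cm⁴
Total I = 13 644 cm⁴.
Extreme fibre distance c = 18.697 cm; S = I/c = 729.71 cm³.

S_x ≈ 730 cm³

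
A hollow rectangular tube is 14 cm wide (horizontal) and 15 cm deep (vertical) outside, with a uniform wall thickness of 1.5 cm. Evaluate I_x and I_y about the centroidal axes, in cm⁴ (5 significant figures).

Split into non-overlapping primitives; take the origin at the lower-left of the bounding box.
Outer rectangle: 14 × 15, A = 210 cm², y = 7.5 cm, Ī = 3937.5 cm⁴.
Inner void (subtracted): 11 × 12, A = 132 cm², y = 7.5 cm, Ī = 1 584 cm⁴.
By symmetry the centroid is at mid-height, ȳ = 7.5 cm.
All pieces are centred on the centroidal x-axis, so I = ΣĪ (holes subtracted) = 2353.5 cm⁴.
Repeating about the centroidal y-axis gives I_y = 2 099 cm⁴.

I_x ≈ 2353.5 cm⁴, I_y ≈ 2099.0 cm⁴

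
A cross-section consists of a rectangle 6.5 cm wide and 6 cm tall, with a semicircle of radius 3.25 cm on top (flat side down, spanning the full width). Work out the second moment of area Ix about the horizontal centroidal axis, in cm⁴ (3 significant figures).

Ix ≈ 352 cm⁴

Treat the section as a set of non-overlapping primitives; coordinates are from the bounding-box lower-left.
Rectangular body: 6.5 × 6, A = 39 cm², y = 3 cm, Ī = 117 cm⁴.
Semicircular cap: semicircle r = 3.25, A = 16.592 cm², y = 7.3793 cm, Ī = 12.245 cm⁴.
Centroid: ȳ = ΣA·y / ΣA = 4.307 cm.
Transfer each piece to the horizontal centroidal axis using Ī + A·d² with d = y − 4.307:
  rectangular body: d = -1.307 cm → contributes +183.63 cm⁴
  semicircular cap: d = 3.0723 cm → contributes +168.85 cm⁴
Total I = 352.48 cm⁴.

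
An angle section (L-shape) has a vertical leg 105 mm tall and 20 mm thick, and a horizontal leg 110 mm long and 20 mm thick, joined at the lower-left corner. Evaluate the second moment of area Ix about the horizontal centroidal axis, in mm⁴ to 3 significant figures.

Ix ≈ 3.74 × 10⁶ mm⁴

Decompose the section into non-overlapping parts with the origin at the bottom-left of its bounding rectangle.
Vertical leg: 20 × 105, A = 2 100 mm², y = 52.5 mm, Ī = 1 929 375 mm⁴.
Horizontal leg (remainder): 90 × 20, A = 1 800 mm², y = 10 mm, Ī = 60 000 mm⁴.
Centroid: ȳ = ΣA·y / ΣA = 32.885 mm.
Transfer each piece to the horizontal centroidal axis using Ī + A·d² with d = y − 32.885:
  vertical leg: d = 19.615 mm → contributes +2 737 378 mm⁴
  horizontal leg (remainder): d = -22.885 mm → contributes +1 002 670 mm⁴
Total I = 3 740 048 mm⁴.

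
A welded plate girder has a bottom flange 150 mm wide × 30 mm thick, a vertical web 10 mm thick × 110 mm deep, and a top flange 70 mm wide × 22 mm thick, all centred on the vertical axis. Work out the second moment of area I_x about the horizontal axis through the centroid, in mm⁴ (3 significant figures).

Decompose the section into non-overlapping parts with the origin at the bottom-left of its bounding rectangle.
Bottom plate: 150 × 30, A = 4 500 mm², y = 15 mm, Ī = 337 500 mm⁴.
Web plate: 10 × 110, A = 1 100 mm², y = 85 mm, Ī = 1 109 167 mm⁴.
Top plate: 70 × 22, A = 1 540 mm², y = 151 mm, Ī = 62 113 mm⁴.
Centroid: ȳ = ΣA·y / ΣA = 55.118 mm.
Transfer each piece to the horizontal axis through the centroid using Ī + A·d² with d = y − 55.118:
  bottom plate: d = -40.118 mm → contributes +7 579 915 mm⁴
  web plate: d = 29.882 mm → contributes +2 091 417 mm⁴
  top plate: d = 95.882 mm → contributes +14 219 989 mm⁴
Total I = 23 891 321 mm⁴.

I_x ≈ 2.39 × 10⁷ mm⁴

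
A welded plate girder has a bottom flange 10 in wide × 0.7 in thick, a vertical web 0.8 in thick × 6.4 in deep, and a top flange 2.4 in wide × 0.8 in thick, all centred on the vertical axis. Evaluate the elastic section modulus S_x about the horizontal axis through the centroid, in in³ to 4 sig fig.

Break the section into simple shapes (no overlaps), measuring from the bottom-left corner of the bounding box.
Bottom plate: 10 × 0.7, A = 7 in², y = 0.35 in, Ī = 0.285833 in⁴.
Web plate: 0.8 × 6.4, A = 5.12 in², y = 3.9 in, Ī = 17.4763 in⁴.
Top plate: 2.4 × 0.8, A = 1.92 in², y = 7.5 in, Ī = 0.1024 in⁴.
Centroid: ȳ = ΣA·y / ΣA = 2.62236 in.
Transfer each piece to the horizontal axis through the centroid using Ī + A·d² with d = y − 2.62236:
  bottom plate: d = -2.27236 in → contributes +36.4313 in⁴
  web plate: d = 1.27764 in → contributes +25.8339 in⁴
  top plate: d = 4.87764 in → contributes +45.7817 in⁴
Total I = 108.047 in⁴.
Extreme fibre distance c = 5.27764 in; S = I/c = 20.4726 in³.

S_x ≈ 20.47 in³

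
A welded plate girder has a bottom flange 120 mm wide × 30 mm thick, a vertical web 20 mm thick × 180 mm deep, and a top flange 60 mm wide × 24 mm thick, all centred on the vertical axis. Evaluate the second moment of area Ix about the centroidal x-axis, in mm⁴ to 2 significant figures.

Treat the section as a set of non-overlapping primitives; coordinates are from the bounding-box lower-left.
Bottom plate: 120 × 30, A = 3 600 mm², y = 15 mm, Ī = 270 000 mm⁴.
Web plate: 20 × 180, A = 3 600 mm², y = 120 mm, Ī = 9 720 000 mm⁴.
Top plate: 60 × 24, A = 1 440 mm², y = 222 mm, Ī = 69 120 mm⁴.
Centroid: ȳ = ΣA·y / ΣA = 93.25 mm.
Transfer each piece to the centroidal x-axis using Ī + A·d² with d = y − 93.25:
  bottom plate: d = -78.25 mm → contributes +22 313 025 mm⁴
  web plate: d = 26.75 mm → contributes +12 296 025 mm⁴
  top plate: d = 128.8 mm → contributes +23 939 370 mm⁴
Total I = 58 548 420 mm⁴.

Ix ≈ 5.9 × 10⁷ mm⁴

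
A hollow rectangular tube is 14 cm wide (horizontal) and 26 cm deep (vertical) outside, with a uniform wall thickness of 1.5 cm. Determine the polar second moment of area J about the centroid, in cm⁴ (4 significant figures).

J ≈ 1.275 × 10⁴ cm⁴

Treat the section as a set of non-overlapping primitives; coordinates are from the bounding-box lower-left.
Outer rectangle: 14 × 26, A = 364 cm², y = 13 cm, Ī = 20505.3 cm⁴.
Inner void (subtracted): 11 × 23, A = 253 cm², y = 13 cm, Ī = 11153.1 cm⁴.
By symmetry the centroid is at mid-height, ȳ = 13 cm.
All pieces are centred on the centroidal x-axis, so I = ΣĪ (holes subtracted) = 9352.25 cm⁴.
Repeating about the centroidal y-axis gives I_y = 3394.25 cm⁴.
Polar second moment: J = I_x + I_y = 12746.5 cm⁴.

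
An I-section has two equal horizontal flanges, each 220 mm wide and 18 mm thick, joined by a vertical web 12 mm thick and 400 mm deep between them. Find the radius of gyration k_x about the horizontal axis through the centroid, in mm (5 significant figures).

Decompose the section into non-overlapping parts with the origin at the bottom-left of its bounding rectangle.
Bottom flange: 220 × 18, A = 3 960 mm², y = 9 mm, Ī = 106 920 mm⁴.
Web: 12 × 400, A = 4 800 mm², y = 218 mm, Ī = 64 000 000 mm⁴.
Top flange: 220 × 18, A = 3 960 mm², y = 427 mm, Ī = 106 920 mm⁴.
By symmetry the centroid is at mid-height, ȳ = 218 mm.
Transfer each piece to the horizontal axis through the centroid using Ī + A·d² with d = y − 218:
  bottom flange: d = -209 mm → contributes +173 083 680 mm⁴
  web: d = 0 mm → contributes +64 000 000 mm⁴
  top flange: d = 209 mm → contributes +173 083 680 mm⁴
Total I = 410 167 360 mm⁴.
Radius of gyration: k = √(I/A) = √(410 167 360 / 12 720) = 179.5713 mm.

k_x ≈ 179.57 mm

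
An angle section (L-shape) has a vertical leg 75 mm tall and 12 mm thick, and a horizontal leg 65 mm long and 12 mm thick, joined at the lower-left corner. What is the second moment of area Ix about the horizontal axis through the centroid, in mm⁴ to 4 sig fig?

Treat the section as a set of non-overlapping primitives; coordinates are from the bounding-box lower-left.
Vertical leg: 12 × 75, A = 900 mm², y = 37.5 mm, Ī = 421 875 mm⁴.
Horizontal leg (remainder): 53 × 12, A = 636 mm², y = 6 mm, Ī = 7 632 mm⁴.
Centroid: ȳ = ΣA·y / ΣA = 24.457 mm.
Transfer each piece to the horizontal axis through the centroid using Ī + A·d² with d = y − 24.457:
  vertical leg: d = 13.043 mm → contributes +574 982 mm⁴
  horizontal leg (remainder): d = -18.457 mm → contributes +224 293 mm⁴
Total I = 799 275 mm⁴.

Ix ≈ 7.993 × 10⁵ mm⁴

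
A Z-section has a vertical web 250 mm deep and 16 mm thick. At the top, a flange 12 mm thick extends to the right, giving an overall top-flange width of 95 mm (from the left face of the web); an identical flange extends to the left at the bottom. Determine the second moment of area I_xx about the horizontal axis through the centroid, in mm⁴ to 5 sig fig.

I_xx ≈ 4.7705 × 10⁷ mm⁴

Treat the section as a set of non-overlapping primitives; coordinates are from the bounding-box lower-left.
Web: 16 × 250, A = 4 000 mm², y = 125 mm, Ī = 20 833 333 mm⁴.
Top flange (beyond web): 79 × 12, A = 948 mm², y = 244 mm, Ī = 11 376 mm⁴.
Bottom flange (beyond web): 79 × 12, A = 948 mm², y = 6 mm, Ī = 11 376 mm⁴.
Centroid: ȳ = ΣA·y / ΣA = 125 mm.
Transfer each piece to the horizontal axis through the centroid using Ī + A·d² with d = y − 125:
  web: d = 0 mm → contributes +20 833 333 mm⁴
  top flange (beyond web): d = 119 mm → contributes +13 436 004 mm⁴
  bottom flange (beyond web): d = -119 mm → contributes +13 436 004 mm⁴
Total I = 47 705 341 mm⁴.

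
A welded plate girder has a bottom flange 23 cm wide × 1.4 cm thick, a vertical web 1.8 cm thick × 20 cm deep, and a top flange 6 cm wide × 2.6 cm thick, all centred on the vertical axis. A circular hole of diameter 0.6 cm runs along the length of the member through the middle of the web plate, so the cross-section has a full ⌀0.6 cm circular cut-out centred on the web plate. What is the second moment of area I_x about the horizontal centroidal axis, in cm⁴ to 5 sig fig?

Treat the section as a set of non-overlapping primitives; coordinates are from the bounding-box lower-left.
Bottom plate: 23 × 1.4, A = 32.2 cm², y = 0.7 cm, Ī = 5.259333 cm⁴.
Web plate: 1.8 × 20, A = 36 cm², y = 11.4 cm, Ī = 1 200 cm⁴.
Top plate: 6 × 2.6, A = 15.6 cm², y = 22.7 cm, Ī = 8.788 cm⁴.
Hole (subtracted): ⌀0.6, A = 0.2827433 cm², y = 11.4 cm, Ī = 0.006361725 cm⁴.
Centroid: ȳ = ΣA·y / ΣA = 9.385327 cm.
Transfer each piece to the horizontal centroidal axis using Ī + A·d² with d = y − 9.385327:
  bottom plate: d = -8.685327 cm → contributes +2434.263 cm⁴
  web plate: d = 2.014673 cm → contributes +1346.121 cm⁴
  top plate: d = 13.31467 cm → contributes +2774.364 cm⁴
  hole: d = 2.014673 cm → contributes −1.153991 cm⁴
Total I = 6553.594 cm⁴.

I_x ≈ 6553.6 cm⁴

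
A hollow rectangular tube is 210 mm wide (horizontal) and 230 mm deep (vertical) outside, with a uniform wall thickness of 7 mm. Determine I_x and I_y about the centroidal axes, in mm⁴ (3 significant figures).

Treat the section as a set of non-overlapping primitives; coordinates are from the bounding-box lower-left.
Outer rectangle: 210 × 230, A = 48 300 mm², y = 115 mm, Ī = 212 922 500 mm⁴.
Inner void (subtracted): 196 × 216, A = 42 336 mm², y = 115 mm, Ī = 164 602 368 mm⁴.
By symmetry the centroid is at mid-height, ȳ = 115 mm.
All pieces are centred on the centroidal x-axis, so I = ΣĪ (holes subtracted) = 48 320 132 mm⁴.
Repeating about the centroidal y-axis gives I_y = 41 970 852 mm⁴.

I_x ≈ 4.83 × 10⁷ mm⁴, I_y ≈ 4.20 × 10⁷ mm⁴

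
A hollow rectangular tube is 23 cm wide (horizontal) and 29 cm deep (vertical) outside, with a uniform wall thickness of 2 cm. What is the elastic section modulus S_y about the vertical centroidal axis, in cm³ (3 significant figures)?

Decompose the section into non-overlapping parts with the origin at the bottom-left of its bounding rectangle.
Outer rectangle: 23 × 29, A = 667 cm², x = 11.5 cm, Ī = 29 404 cm⁴.
Inner void (subtracted): 19 × 25, A = 475 cm², x = 11.5 cm, Ī = 14 290 cm⁴.
By symmetry the centroid is at mid-width, x̄ = 11.5 cm.
All pieces are centred on the vertical centroidal axis, so I = ΣĪ (holes subtracted) = 15 114 cm⁴.
Extreme fibre distance c = 11.5 cm; S = I/c = 1314.3 cm³.

S_y ≈ 1310 cm³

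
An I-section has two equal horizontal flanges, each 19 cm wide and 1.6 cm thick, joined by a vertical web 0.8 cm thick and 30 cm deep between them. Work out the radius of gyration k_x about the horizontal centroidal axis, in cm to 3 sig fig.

k_x ≈ 14.2 cm

Break the section into simple shapes (no overlaps), measuring from the bottom-left corner of the bounding box.
Bottom flange: 19 × 1.6, A = 30.4 cm², y = 0.8 cm, Ī = 6.4853 cm⁴.
Web: 0.8 × 30, A = 24 cm², y = 16.6 cm, Ī = 1 800 cm⁴.
Top flange: 19 × 1.6, A = 30.4 cm², y = 32.4 cm, Ī = 6.4853 cm⁴.
By symmetry the centroid is at mid-height, ȳ = 16.6 cm.
Transfer each piece to the horizontal centroidal axis using Ī + A·d² with d = y − 16.6:
  bottom flange: d = -15.8 cm → contributes +7595.5 cm⁴
  web: d = 0 cm → contributes +1 800 cm⁴
  top flange: d = 15.8 cm → contributes +7595.5 cm⁴
Total I = 16 991 cm⁴.
Radius of gyration: k = √(I/A) = √(16 991 / 84.8) = 14.155 cm.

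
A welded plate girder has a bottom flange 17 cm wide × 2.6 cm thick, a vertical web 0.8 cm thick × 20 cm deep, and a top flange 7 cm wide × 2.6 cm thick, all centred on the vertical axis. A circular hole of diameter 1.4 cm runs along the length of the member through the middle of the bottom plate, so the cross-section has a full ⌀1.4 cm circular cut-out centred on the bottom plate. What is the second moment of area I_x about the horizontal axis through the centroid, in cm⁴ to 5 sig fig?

Break the section into simple shapes (no overlaps), measuring from the bottom-left corner of the bounding box.
Bottom plate: 17 × 2.6, A = 44.2 cm², y = 1.3 cm, Ī = 24.89933 cm⁴.
Web plate: 0.8 × 20, A = 16 cm², y = 12.6 cm, Ī = 533.3333 cm⁴.
Top plate: 7 × 2.6, A = 18.2 cm², y = 23.9 cm, Ī = 10.25267 cm⁴.
Hole (subtracted): ⌀1.4, A = 1.53938 cm², y = 1.3 cm, Ī = 0.1885741 cm⁴.
Centroid: ȳ = ΣA·y / ΣA = 9.003815 cm.
Transfer each piece to the horizontal axis through the centroid using Ī + A·d² with d = y − 9.003815:
  bottom plate: d = -7.703815 cm → contributes +2648.115 cm⁴
  web plate: d = 3.596185 cm → contributes +740.2541 cm⁴
  top plate: d = 14.89618 cm → contributes +4048.766 cm⁴
  hole: d = -7.703815 cm → contributes −91.5489 cm⁴
Total I = 7345.586 cm⁴.

I_x ≈ 7345.6 cm⁴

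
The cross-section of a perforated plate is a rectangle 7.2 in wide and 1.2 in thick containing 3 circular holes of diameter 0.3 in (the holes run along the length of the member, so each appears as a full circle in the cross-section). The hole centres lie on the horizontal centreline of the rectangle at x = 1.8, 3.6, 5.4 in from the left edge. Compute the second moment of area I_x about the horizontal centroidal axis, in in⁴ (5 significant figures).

I_x ≈ 1.0356 in⁴

Treat the section as a set of non-overlapping primitives; coordinates are from the bounding-box lower-left.
Plate: 7.2 × 1.2, A = 8.64 in², y = 0.6 in, Ī = 1.0368 in⁴.
Hole 1 (subtracted): ⌀0.3, A = 0.07068583 in², y = 0.6 in, Ī = 0.0003976078 in⁴.
Hole 2 (subtracted): ⌀0.3, A = 0.07068583 in², y = 0.6 in, Ī = 0.0003976078 in⁴.
Hole 3 (subtracted): ⌀0.3, A = 0.07068583 in², y = 0.6 in, Ī = 0.0003976078 in⁴.
By symmetry the centroid is at mid-height, ȳ = 0.6 in.
All pieces are centred on the horizontal centroidal axis, so I = ΣĪ (holes subtracted) = 1.035607 in⁴.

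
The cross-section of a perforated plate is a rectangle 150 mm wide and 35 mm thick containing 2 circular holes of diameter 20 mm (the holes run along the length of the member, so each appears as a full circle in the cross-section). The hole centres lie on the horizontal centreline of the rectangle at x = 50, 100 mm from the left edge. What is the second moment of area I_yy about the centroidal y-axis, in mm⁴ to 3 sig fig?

I_yy ≈ 9.44 × 10⁶ mm⁴

Split into non-overlapping primitives; take the origin at the lower-left of the bounding box.
Plate: 150 × 35, A = 5 250 mm², x = 75 mm, Ī = 9 843 750 mm⁴.
Hole 1 (subtracted): ⌀20, A = 314.16 mm², x = 50 mm, Ī = 7 854 mm⁴.
Hole 2 (subtracted): ⌀20, A = 314.16 mm², x = 100 mm, Ī = 7 854 mm⁴.
By symmetry the centroid is at mid-width, x̄ = 75 mm.
Transfer each piece to the centroidal y-axis using Ī + A·d² with d = x − 75:
  plate: d = 0 mm → contributes +9 843 750 mm⁴
  hole 1: d = -25 mm → contributes −204 204 mm⁴
  hole 2: d = 25 mm → contributes −204 204 mm⁴
Total I = 9 435 343 mm⁴.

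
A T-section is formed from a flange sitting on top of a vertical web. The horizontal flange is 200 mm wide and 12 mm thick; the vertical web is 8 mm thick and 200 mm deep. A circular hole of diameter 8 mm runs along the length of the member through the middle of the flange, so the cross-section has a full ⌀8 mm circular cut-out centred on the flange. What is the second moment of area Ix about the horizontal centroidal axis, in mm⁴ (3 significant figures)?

Split into non-overlapping primitives; take the origin at the lower-left of the bounding box.
Flange: 200 × 12, A = 2 400 mm², y = 206 mm, Ī = 28 800 mm⁴.
Web: 8 × 200, A = 1 600 mm², y = 100 mm, Ī = 5 333 333 mm⁴.
Hole (subtracted): ⌀8, A = 50.265 mm², y = 206 mm, Ī = 201.06 mm⁴.
Centroid: ȳ = ΣA·y / ΣA = 163.06 mm.
Transfer each piece to the horizontal centroidal axis using Ī + A·d² with d = y − 163.06:
  flange: d = 42.94 mm → contributes +4 453 941 mm⁴
  web: d = -63.06 mm → contributes +11 695 917 mm⁴
  hole: d = 42.94 mm → contributes −92 881 mm⁴
Total I = 16 056 977 mm⁴.

Ix ≈ 1.61 × 10⁷ mm⁴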